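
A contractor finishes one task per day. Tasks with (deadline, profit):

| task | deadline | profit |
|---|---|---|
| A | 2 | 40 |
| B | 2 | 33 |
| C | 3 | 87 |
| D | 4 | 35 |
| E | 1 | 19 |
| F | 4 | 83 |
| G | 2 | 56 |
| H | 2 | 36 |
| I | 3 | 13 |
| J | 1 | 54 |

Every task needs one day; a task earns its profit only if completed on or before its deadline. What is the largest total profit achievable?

By profit: C(d3,87), F(d4,83), G(d2,56), J(d1,54), A(d2,40), H(d2,36), D(d4,35), B(d2,33), E(d1,19), I(d3,13)
C→slot 3; F→slot 4; G→slot 2; J→slot 1; A skipped; H skipped; D skipped; B skipped; E skipped; I skipped.
Profit = 54 + 56 + 87 + 83 = 280

280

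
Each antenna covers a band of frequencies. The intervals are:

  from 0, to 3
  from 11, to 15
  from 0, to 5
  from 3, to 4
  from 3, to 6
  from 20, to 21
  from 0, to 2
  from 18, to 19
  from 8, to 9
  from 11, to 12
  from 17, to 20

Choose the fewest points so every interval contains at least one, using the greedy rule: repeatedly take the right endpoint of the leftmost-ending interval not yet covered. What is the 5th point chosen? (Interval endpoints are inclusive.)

Process intervals by earliest right end; each time one isn't hit yet, stab at its right endpoint.
Sorted: [0,2] [0,3] [3,4] [0,5] [3,6] [8,9] [11,12] [11,15] [18,19] [17,20] [20,21]
{[0,2],[0,3]} hit by 2; {[3,4],[0,5],[3,6]} hit by 4; {[8,9]} hit by 9; {[11,12],[11,15]} hit by 12; {[18,19],[17,20]} hit by 19; {[20,21]} hit by 21.
Points: 2, 4, 9, 12, 19, 21 (6 total).

19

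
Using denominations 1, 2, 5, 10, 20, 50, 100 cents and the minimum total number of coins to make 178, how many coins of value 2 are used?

178 = 1×100 + 1×50 + 1×20 + 1×5 + 1×2 + 1×1
Count of 2: 1

1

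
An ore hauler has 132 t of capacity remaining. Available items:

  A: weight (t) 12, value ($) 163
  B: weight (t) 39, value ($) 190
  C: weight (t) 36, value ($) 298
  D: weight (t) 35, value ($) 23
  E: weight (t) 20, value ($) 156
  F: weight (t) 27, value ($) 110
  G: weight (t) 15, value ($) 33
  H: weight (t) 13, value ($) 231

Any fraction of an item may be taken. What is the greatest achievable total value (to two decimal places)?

Greedy by value/weight ratio, highest first.
Order: H (231/13=17.77) > A (163/12=13.58) > C (298/36=8.28) > E (156/20=7.80) > B (190/39=4.87) > F (110/27=4.07) > G (33/15=2.20) > D (23/35=0.66)
Fill: take H (13 @ 231) → take A (12 @ 163) → take C (36 @ 298) → take E (20 @ 156) → take B (39 @ 190) → take 12/27 of F → 48.89; 132/132 used.
Total value = 1086.89

1086.89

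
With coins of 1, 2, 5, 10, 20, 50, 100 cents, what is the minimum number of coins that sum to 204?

204 = 2×100 + 2×2
Total coins = 2 + 2 = 4

4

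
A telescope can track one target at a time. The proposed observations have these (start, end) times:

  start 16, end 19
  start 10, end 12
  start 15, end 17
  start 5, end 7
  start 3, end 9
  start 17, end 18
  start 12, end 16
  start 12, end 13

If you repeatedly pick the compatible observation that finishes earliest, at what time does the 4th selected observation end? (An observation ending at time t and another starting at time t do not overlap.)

17

Greedy by earliest finish: after sorting by end time, pick each interval compatible with the last pick.
Sorted by end: (5,7)  (3,9)  (10,12)  (12,13)  (12,16)  (15,17)  (17,18)  (16,19)
take (5,7); take (10,12); take (12,13); take (15,17); take (17,18); skip (16,19).
Selected: (5,7) (10,12) (12,13) (15,17) (17,18)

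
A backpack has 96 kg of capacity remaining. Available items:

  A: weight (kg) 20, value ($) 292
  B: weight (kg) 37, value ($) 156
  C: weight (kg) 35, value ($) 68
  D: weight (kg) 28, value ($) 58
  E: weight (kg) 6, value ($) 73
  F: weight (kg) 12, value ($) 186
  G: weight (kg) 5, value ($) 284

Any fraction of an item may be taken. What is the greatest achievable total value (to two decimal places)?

Ratios (sorted): G 56.80, F 15.50, A 14.60, E 12.17, B 4.22, D 2.07, C 1.94
take G (5 @ 284); take F (12 @ 186); take A (20 @ 292); take E (6 @ 73); take B (37 @ 156); take 16/28 of D → 33.14. Capacity used 96/96.
Total value = 1024.14

1024.14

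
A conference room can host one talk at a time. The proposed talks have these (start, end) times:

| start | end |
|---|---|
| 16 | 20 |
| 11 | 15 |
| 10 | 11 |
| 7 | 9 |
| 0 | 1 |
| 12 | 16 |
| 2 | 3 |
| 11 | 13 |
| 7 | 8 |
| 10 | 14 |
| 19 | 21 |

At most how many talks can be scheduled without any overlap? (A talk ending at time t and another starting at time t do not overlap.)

Order by finish time; keep every interval that doesn't clash with the previous kept one.
Sorted by end: (0,1)  (2,3)  (7,8)  (7,9)  (10,11)  (11,13)  (10,14)  (11,15)  (12,16)  (16,20)  (19,21)
take (0,1); take (2,3); take (7,8); skip (7,9); take (10,11); take (11,13); take (16,20).
Selected 6 talks.

6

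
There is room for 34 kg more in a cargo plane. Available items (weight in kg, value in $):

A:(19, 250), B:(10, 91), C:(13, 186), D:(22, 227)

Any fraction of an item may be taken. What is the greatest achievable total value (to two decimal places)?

Ratios (sorted): C 14.31, A 13.16, D 10.32, B 9.10
take C (13 @ 186); take A (19 @ 250); take 2/22 of D → 20.64. Capacity used 34/34.
Total value = 456.64

456.64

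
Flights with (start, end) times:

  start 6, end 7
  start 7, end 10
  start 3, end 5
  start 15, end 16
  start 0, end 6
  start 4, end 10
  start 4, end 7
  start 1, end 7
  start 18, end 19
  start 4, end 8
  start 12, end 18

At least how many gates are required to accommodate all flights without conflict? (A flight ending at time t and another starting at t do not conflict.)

6

The answer is the maximum number of intervals overlapping at any instant.
starts: [0, 1, 3, 4, 4, 4, 6, 7, 12, 15, 18]
ends:   [5, 6, 7, 7, 7, 8, 10, 10, 16, 18, 19]
s0→1 s1→2 s3→3 s4→4 s4→5 s4→6  — peak 6.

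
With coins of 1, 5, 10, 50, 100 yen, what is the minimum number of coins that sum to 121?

121 = 1×100 + 2×10 + 1×1
Total coins = 1 + 2 + 1 = 4

4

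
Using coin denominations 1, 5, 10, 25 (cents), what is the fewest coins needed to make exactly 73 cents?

7

Use the largest denomination that fits, subtract, and repeat.
73 = 2×25 + 2×10 + 3×1
Total coins = 2 + 2 + 3 = 7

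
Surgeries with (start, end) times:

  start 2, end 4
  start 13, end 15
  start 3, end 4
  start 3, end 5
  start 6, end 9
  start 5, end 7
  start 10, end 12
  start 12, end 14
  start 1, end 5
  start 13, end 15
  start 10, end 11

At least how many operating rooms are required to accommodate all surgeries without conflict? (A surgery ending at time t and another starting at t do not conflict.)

Events (time:±→running): 1:+→1 2:+→2 3:+→3 3:+→4 … peak 4.

4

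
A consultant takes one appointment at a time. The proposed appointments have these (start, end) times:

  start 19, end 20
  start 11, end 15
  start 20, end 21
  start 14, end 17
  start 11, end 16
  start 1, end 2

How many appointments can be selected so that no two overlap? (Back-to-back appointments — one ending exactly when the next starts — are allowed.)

Sort by end time and greedily take each interval whose start is ≥ the last chosen end.
Sorted by end: (1,2)  (11,15)  (11,16)  (14,17)  (19,20)  (20,21)
take (1,2); take (11,15); take (19,20); take (20,21).
Selected 4 appointments.

4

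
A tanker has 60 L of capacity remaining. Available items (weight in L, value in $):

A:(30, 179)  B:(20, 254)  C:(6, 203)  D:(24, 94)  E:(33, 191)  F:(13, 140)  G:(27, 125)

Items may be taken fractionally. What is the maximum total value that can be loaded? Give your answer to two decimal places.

722.30

Sort by value per unit weight and fill in that order.
Ratios (sorted): C 33.83, B 12.70, F 10.77, A 5.97, E 5.79, G 4.63, D 3.92
take C (6 @ 203); take B (20 @ 254); take F (13 @ 140); take 21/30 of A → 125.30. Capacity used 60/60.
Total value = 722.30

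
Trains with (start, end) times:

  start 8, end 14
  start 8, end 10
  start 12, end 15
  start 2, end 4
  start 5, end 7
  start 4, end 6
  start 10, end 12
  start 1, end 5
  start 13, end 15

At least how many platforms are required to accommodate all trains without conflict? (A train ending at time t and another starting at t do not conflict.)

Count concurrent intervals with a sweep; the peak is the room count.
Events (time:±→running): 1:+→1 2:+→2 4:-→1 4:+→2 5:-→1 5:+→2 6:-→1 7:-→0 8:+→1 8:+→2 10:-→1 10:+→2 12:-→1 12:+→2 13:+→3 … peak 3.

3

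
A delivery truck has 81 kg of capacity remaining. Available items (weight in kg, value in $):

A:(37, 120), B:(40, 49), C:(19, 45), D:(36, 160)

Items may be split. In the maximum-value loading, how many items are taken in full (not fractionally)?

Order: D (160/36=4.44) > A (120/37=3.24) > C (45/19=2.37) > B (49/40=1.23)
Fill: take D (36 @ 160) → take A (37 @ 120) → take 8/19 of C → 18.95; 81/81 used.
2 item(s) taken whole; one partial (take 8/19 of C).

2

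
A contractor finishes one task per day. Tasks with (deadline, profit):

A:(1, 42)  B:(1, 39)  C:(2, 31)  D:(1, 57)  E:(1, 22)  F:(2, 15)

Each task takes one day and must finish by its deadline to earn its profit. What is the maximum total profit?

Profit order: D=57 A=42 B=39 C=31 E=22 F=15
Assign: D→slot 1, A skipped, B skipped, C→slot 2, E skipped, F skipped.
Slots: [1:D] [2:C]
Profit = 57 + 31 = 88

88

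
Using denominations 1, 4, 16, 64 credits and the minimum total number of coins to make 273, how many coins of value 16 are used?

273 = 4×64 + 1×16 + 1×1
Count of 16: 1

1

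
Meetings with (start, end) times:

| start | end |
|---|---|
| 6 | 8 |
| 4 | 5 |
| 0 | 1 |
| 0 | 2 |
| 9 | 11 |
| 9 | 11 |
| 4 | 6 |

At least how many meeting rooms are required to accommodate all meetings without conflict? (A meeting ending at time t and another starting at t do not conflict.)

The answer is the maximum number of intervals overlapping at any instant.
starts: [0, 0, 4, 4, 6, 9, 9]
ends:   [1, 2, 5, 6, 8, 11, 11]
s0→1 s0→2  — peak 2.

2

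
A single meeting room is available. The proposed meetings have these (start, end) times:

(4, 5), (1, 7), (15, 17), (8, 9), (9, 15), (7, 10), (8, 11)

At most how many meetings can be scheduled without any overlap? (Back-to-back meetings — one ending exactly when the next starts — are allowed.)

4

Greedy by earliest finish: after sorting by end time, pick each interval compatible with the last pick.
Sorted by end: (4,5)  (1,7)  (8,9)  (7,10)  (8,11)  (9,15)  (15,17)
take (4,5); skip (1,7); take (8,9); skip (7,10); take (9,15); take (15,17).
Selected 4 meetings.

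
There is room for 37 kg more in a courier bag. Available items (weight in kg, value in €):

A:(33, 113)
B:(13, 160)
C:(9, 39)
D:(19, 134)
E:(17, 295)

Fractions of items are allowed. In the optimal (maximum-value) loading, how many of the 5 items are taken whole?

2

Greedy by value/weight ratio, highest first.
Order: E (295/17=17.35) > B (160/13=12.31) > D (134/19=7.05) > C (39/9=4.33) > A (113/33=3.42)
Fill: take E (17 @ 295) → take B (13 @ 160) → take 7/19 of D → 49.37; 37/37 used.
2 item(s) taken whole; one partial (take 7/19 of D).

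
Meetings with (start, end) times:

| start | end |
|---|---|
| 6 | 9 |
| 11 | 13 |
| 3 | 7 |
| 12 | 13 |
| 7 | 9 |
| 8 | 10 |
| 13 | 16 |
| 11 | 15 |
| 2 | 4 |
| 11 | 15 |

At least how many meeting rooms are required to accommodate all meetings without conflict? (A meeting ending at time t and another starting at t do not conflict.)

4

Count concurrent intervals with a sweep; the peak is the room count.
starts: [2, 3, 6, 7, 8, 11, 11, 11, 12, 13]
ends:   [4, 7, 9, 9, 10, 13, 13, 15, 15, 16]
s2→1 s3→2 e4→1 s6→2 e7→1 s7→2 s8→3 e9→2 e9→1 e10→0 s11→1 s11→2 s11→3 s12→4  — peak 4.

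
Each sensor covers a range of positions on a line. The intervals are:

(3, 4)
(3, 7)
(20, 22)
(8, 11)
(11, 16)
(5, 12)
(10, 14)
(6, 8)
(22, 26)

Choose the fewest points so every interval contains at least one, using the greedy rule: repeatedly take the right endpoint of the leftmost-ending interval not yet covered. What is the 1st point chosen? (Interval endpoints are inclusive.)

Sorted: [3,4] [3,7] [6,8] [8,11] [5,12] [10,14] [11,16] [20,22] [22,26]
{[3,4],[3,7]} hit by 4; {[6,8],[8,11],[5,12]} hit by 8; {[10,14],[11,16]} hit by 14; {[20,22],[22,26]} hit by 22.
Points: 4, 8, 14, 22 (4 total).

4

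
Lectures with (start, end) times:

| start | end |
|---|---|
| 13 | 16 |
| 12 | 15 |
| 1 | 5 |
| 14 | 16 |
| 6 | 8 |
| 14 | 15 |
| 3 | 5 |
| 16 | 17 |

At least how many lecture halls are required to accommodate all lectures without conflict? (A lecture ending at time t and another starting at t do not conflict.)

4

Count concurrent intervals with a sweep; the peak is the room count.
starts: [1, 3, 6, 12, 13, 14, 14, 16]
ends:   [5, 5, 8, 15, 15, 16, 16, 17]
s1→1 s3→2 e5→1 e5→0 s6→1 e8→0 s12→1 s13→2 s14→3 s14→4  — peak 4.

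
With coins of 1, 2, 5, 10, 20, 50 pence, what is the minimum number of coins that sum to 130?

130 − 2×50→30 − 1×20→10 − 1×10→0
Total coins = 2 + 1 + 1 = 4

4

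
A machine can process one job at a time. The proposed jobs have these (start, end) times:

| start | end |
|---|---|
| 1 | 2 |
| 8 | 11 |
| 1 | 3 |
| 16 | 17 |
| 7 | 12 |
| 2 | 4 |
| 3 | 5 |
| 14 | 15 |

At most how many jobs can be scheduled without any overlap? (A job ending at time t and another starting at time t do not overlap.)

Sort by end time and greedily take each interval whose start is ≥ the last chosen end.
Sorted by end: (1,2)  (1,3)  (2,4)  (3,5)  (8,11)  (7,12)  (14,15)  (16,17)
take (1,2); take (2,4); skip (3,5); take (8,11); skip (7,12); take (14,15); take (16,17).
Selected 5 jobs.

5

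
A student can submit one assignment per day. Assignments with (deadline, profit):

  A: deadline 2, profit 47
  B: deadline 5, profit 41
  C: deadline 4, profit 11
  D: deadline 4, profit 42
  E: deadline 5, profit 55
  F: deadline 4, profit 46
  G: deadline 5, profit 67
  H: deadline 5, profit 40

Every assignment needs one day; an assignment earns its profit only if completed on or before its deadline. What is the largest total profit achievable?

Take jobs in profit order; each goes to the latest open slot no later than its deadline.
Profit order: G=67 E=55 A=47 F=46 D=42 B=41 H=40 C=11
Assign: G→slot 5, E→slot 4, A→slot 2, F→slot 3, D→slot 1, B skipped, H skipped, C skipped.
Slots: [1:D] [2:A] [3:F] [4:E] [5:G]
Profit = 42 + 47 + 46 + 55 + 67 = 257

257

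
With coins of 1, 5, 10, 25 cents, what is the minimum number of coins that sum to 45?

Use the largest denomination that fits, subtract, and repeat.
45 = 1×25 + 2×10
Total coins = 1 + 2 = 3

3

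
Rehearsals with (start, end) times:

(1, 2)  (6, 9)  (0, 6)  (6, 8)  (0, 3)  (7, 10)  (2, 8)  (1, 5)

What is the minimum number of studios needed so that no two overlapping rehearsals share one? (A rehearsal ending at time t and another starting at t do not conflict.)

starts: [0, 0, 1, 1, 2, 6, 6, 7]
ends:   [2, 3, 5, 6, 8, 8, 9, 10]
s0→1 s0→2 s1→3 s1→4  — peak 4.

4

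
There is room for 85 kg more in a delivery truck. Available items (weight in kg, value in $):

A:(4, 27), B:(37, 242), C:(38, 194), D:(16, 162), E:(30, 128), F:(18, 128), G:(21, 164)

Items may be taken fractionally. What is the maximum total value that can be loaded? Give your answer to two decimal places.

Ratios (sorted): D 10.12, G 7.81, F 7.11, A 6.75, B 6.54, C 5.11, E 4.27
take D (16 @ 162); take G (21 @ 164); take F (18 @ 128); take A (4 @ 27); take 26/37 of B → 170.05. Capacity used 85/85.
Total value = 651.05

651.05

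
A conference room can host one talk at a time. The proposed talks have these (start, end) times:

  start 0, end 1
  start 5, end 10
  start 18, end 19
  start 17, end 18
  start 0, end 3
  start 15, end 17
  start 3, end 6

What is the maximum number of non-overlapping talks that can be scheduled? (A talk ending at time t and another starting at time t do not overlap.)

5

Greedy by earliest finish: after sorting by end time, pick each interval compatible with the last pick.
Sorted by end: (0,1)  (0,3)  (3,6)  (5,10)  (15,17)  (17,18)  (18,19)
take (0,1); take (3,6); skip (5,10); take (15,17); take (17,18); take (18,19).
Selected 5 talks.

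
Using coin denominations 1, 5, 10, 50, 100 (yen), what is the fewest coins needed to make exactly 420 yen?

6

Greedy: take as many of the largest coin as possible, then repeat with the remainder.
420 = 4×100 + 2×10
Total coins = 4 + 2 = 6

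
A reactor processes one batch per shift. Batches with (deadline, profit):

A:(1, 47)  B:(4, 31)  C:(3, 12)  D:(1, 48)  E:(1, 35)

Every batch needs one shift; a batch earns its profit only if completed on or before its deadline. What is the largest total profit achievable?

By profit: D(d1,48), A(d1,47), E(d1,35), B(d4,31), C(d3,12)
D→slot 1; A skipped; E skipped; B→slot 4; C→slot 3.
Profit = 48 + 12 + 31 = 91

91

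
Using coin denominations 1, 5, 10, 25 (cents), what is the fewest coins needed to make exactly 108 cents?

108 − 4×25→8 − 1×5→3 − 3×1→0
Total coins = 4 + 1 + 3 = 8

8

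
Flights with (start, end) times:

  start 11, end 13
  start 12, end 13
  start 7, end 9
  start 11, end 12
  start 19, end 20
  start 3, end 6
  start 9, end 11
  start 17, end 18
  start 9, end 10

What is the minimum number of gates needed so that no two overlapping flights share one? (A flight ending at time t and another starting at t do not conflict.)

2

Count concurrent intervals with a sweep; the peak is the room count.
Events (time:±→running): 3:+→1 6:-→0 7:+→1 9:-→0 9:+→1 9:+→2 … peak 2.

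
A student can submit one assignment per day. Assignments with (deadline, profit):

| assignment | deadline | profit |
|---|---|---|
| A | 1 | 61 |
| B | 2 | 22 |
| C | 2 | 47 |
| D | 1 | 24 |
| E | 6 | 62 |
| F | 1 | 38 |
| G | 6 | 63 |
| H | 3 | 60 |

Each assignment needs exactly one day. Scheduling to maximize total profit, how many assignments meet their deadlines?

Take jobs in profit order; each goes to the latest open slot no later than its deadline.
Profit order: G=63 E=62 A=61 H=60 C=47 F=38 D=24 B=22
Assign: G→slot 6, E→slot 5, A→slot 1, H→slot 3, C→slot 2, F skipped, D skipped, B skipped.
Slots: [1:A] [2:C] [3:H] [5:E] [6:G]
5 of 8 scheduled.

5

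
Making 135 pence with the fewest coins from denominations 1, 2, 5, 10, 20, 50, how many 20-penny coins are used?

1

Use the largest denomination that fits, subtract, and repeat.
135 − 2×50→35 − 1×20→15 − 1×10→5 − 1×5→0
Count of 20: 1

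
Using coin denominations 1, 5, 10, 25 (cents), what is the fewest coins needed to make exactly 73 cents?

7

Use the largest denomination that fits, subtract, and repeat.
73 = 2×25 + 2×10 + 3×1
Total coins = 2 + 2 + 3 = 7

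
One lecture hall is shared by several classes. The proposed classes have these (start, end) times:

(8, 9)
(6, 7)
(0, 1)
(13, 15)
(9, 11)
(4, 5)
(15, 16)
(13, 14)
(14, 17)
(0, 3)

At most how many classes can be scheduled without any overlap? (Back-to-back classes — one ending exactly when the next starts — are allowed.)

7

Greedy by earliest finish: after sorting by end time, pick each interval compatible with the last pick.
Sorted by end: (0,1)  (0,3)  (4,5)  (6,7)  (8,9)  (9,11)  (13,14)  (13,15)  (15,16)  (14,17)
take (0,1); skip (0,3); take (4,5); take (6,7); take (8,9); take (9,11); take (13,14); take (15,16); skip (14,17).
Selected 7 classes.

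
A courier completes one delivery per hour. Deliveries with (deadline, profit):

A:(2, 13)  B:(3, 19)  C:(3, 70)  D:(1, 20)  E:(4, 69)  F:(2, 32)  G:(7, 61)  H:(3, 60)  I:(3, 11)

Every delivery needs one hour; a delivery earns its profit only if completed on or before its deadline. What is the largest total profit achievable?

292

By profit: C(d3,70), E(d4,69), G(d7,61), H(d3,60), F(d2,32), D(d1,20), B(d3,19), A(d2,13), I(d3,11)
C→slot 3; E→slot 4; G→slot 7; H→slot 2; F→slot 1; D skipped; B skipped; A skipped; I skipped.
Profit = 32 + 60 + 70 + 69 + 61 = 292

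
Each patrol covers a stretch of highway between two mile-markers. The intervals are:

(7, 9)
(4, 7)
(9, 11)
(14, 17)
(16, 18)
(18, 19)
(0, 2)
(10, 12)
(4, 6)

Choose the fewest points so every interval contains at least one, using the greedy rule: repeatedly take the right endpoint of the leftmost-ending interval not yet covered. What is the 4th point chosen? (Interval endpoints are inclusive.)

Process intervals by earliest right end; each time one isn't hit yet, stab at its right endpoint.
Sorted: [0,2] [4,6] [4,7] [7,9] [9,11] [10,12] [14,17] [16,18] [18,19]
{[0,2]} hit by 2; {[4,6],[4,7]} hit by 6; {[7,9],[9,11]} hit by 9; {[10,12]} hit by 12; {[14,17],[16,18]} hit by 17; {[18,19]} hit by 19.
Points: 2, 6, 9, 12, 17, 19 (6 total).

12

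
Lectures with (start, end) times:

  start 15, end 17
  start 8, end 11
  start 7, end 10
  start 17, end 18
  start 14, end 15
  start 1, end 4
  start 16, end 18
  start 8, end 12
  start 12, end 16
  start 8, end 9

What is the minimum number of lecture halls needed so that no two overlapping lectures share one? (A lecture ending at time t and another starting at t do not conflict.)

4

The answer is the maximum number of intervals overlapping at any instant.
Events (time:±→running): 1:+→1 4:-→0 7:+→1 8:+→2 8:+→3 8:+→4 … peak 4.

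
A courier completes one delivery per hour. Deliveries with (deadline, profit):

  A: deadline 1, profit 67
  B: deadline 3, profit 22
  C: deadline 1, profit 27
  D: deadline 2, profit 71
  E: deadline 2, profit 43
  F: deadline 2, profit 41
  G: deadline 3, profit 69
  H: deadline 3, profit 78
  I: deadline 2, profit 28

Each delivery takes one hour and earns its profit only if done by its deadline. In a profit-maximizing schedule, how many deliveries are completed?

Profit order: H=78 D=71 G=69 A=67 E=43 F=41 I=28 C=27 B=22
Assign: H→slot 3, D→slot 2, G→slot 1, A skipped, E skipped, F skipped, I skipped, C skipped, B skipped.
Slots: [1:G] [2:D] [3:H]
3 of 9 scheduled.

3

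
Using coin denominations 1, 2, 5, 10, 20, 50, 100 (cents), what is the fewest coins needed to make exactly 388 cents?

Use the largest denomination that fits, subtract, and repeat.
388 − 3×100→88 − 1×50→38 − 1×20→18 − 1×10→8 − 1×5→3 − 1×2→1 − 1×1→0
Total coins = 3 + 1 + 1 + 1 + 1 + 1 + 1 = 9

9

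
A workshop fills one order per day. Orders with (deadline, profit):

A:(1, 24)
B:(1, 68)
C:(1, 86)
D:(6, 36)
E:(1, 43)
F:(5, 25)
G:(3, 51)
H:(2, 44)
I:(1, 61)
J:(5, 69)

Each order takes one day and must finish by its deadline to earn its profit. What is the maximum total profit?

By profit: C(d1,86), J(d5,69), B(d1,68), I(d1,61), G(d3,51), H(d2,44), E(d1,43), D(d6,36), F(d5,25), A(d1,24)
C→slot 1; J→slot 5; B skipped; I skipped; G→slot 3; H→slot 2; E skipped; D→slot 6; F→slot 4; A skipped.
Profit = 86 + 44 + 51 + 25 + 69 + 36 = 311

311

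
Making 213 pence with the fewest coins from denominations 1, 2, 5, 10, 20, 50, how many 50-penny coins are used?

213 = 4×50 + 1×10 + 1×2 + 1×1
Count of 50: 4

4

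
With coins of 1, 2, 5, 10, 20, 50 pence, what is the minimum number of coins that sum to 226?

226 = 4×50 + 1×20 + 1×5 + 1×1
Total coins = 4 + 1 + 1 + 1 = 7

7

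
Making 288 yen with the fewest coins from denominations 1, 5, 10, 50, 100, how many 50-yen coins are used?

288 − 2×100→88 − 1×50→38 − 3×10→8 − 1×5→3 − 3×1→0
Count of 50: 1

1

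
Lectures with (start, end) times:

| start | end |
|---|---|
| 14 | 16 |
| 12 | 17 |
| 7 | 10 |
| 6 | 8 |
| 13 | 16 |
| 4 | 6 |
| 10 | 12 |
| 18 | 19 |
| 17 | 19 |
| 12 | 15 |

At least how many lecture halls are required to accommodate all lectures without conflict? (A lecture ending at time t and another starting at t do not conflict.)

4

Events (time:±→running): 4:+→1 6:-→0 6:+→1 7:+→2 8:-→1 10:-→0 10:+→1 12:-→0 12:+→1 12:+→2 13:+→3 14:+→4 … peak 4.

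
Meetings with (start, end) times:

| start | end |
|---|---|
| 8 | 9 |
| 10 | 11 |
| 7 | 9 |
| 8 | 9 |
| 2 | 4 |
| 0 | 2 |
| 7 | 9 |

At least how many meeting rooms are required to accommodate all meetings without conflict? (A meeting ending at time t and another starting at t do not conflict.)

4

Events (time:±→running): 0:+→1 2:-→0 2:+→1 4:-→0 7:+→1 7:+→2 8:+→3 8:+→4 … peak 4.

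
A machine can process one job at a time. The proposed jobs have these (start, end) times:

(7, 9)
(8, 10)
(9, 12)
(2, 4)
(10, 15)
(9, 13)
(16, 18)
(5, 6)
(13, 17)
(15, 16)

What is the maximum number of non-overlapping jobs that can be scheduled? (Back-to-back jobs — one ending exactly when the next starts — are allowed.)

Sorted by end: (2,4)  (5,6)  (7,9)  (8,10)  (9,12)  (9,13)  (10,15)  (15,16)  (13,17)  (16,18)
take (2,4); take (5,6); take (7,9); skip (8,10); take (9,12); take (15,16); take (16,18).
Selected 6 jobs.

6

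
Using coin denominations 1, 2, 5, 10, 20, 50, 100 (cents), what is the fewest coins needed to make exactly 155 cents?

3

Greedy: take as many of the largest coin as possible, then repeat with the remainder.
155 = 1×100 + 1×50 + 1×5
Total coins = 1 + 1 + 1 = 3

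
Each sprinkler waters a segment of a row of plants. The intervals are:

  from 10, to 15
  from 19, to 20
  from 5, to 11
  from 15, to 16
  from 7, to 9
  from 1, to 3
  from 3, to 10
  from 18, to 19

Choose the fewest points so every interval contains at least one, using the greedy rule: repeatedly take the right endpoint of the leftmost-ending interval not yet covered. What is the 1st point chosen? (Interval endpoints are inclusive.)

3

Sort by right endpoint; whenever an interval is uncovered, place a point at its right end.
Sorted: [1,3] [7,9] [3,10] [5,11] [10,15] [15,16] [18,19] [19,20]
{[1,3]} hit by 3; {[7,9],[3,10],[5,11]} hit by 9; {[10,15],[15,16]} hit by 15; {[18,19],[19,20]} hit by 19.
Points: 3, 9, 15, 19 (4 total).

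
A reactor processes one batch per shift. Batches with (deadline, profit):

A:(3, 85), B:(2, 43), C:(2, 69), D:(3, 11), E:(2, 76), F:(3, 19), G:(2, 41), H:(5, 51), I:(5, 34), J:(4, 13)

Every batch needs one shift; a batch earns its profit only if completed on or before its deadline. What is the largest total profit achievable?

Profit order: A=85 E=76 C=69 H=51 B=43 G=41 I=34 F=19 J=13 D=11
Assign: A→slot 3, E→slot 2, C→slot 1, H→slot 5, B skipped, G skipped, I→slot 4, F skipped, J skipped, D skipped.
Slots: [1:C] [2:E] [3:A] [4:I] [5:H]
Profit = 69 + 76 + 85 + 34 + 51 = 315

315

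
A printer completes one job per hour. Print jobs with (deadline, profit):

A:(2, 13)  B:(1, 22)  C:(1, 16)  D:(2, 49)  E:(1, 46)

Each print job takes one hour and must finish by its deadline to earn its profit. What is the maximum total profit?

Profit order: D=49 E=46 B=22 C=16 A=13
Assign: D→slot 2, E→slot 1, B skipped, C skipped, A skipped.
Slots: [1:E] [2:D]
Profit = 46 + 49 = 95

95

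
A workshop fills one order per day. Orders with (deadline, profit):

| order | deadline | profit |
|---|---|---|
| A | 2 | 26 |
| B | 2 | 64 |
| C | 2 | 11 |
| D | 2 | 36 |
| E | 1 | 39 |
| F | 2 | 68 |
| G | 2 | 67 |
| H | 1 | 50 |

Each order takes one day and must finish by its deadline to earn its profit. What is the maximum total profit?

Profit order: F=68 G=67 B=64 H=50 E=39 D=36 A=26 C=11
Assign: F→slot 2, G→slot 1, B skipped, H skipped, E skipped, D skipped, A skipped, C skipped.
Slots: [1:G] [2:F]
Profit = 67 + 68 = 135

135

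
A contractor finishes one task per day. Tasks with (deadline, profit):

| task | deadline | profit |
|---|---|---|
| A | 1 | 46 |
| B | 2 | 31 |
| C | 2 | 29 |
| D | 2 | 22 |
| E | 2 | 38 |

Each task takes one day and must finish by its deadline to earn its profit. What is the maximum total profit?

84

Take jobs in profit order; each goes to the latest open slot no later than its deadline.
Profit order: A=46 E=38 B=31 C=29 D=22
Assign: A→slot 1, E→slot 2, B skipped, C skipped, D skipped.
Slots: [1:A] [2:E]
Profit = 46 + 38 = 84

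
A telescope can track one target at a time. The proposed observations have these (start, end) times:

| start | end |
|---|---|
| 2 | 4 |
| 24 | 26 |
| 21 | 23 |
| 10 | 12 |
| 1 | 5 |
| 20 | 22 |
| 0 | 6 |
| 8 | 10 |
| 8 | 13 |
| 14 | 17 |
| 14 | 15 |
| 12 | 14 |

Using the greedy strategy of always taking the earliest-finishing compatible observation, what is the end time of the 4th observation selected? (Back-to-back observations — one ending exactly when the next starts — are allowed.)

Sorted by end: (2,4)  (1,5)  (0,6)  (8,10)  (10,12)  (8,13)  (12,14)  (14,15)  (14,17)  (20,22)  (21,23)  (24,26)
take (2,4); skip (1,5); take (8,10); take (10,12); take (12,14); take (14,15); skip (14,17); take (20,22); take (24,26).
Selected: (2,4) (8,10) (10,12) (12,14) (14,15) (20,22) (24,26)

14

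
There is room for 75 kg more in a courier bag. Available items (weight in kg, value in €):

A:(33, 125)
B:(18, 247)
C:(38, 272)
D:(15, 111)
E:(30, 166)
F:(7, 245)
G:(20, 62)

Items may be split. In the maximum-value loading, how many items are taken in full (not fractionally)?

3

Order: F (245/7=35.00) > B (247/18=13.72) > D (111/15=7.40) > C (272/38=7.16) > E (166/30=5.53) > A (125/33=3.79) > G (62/20=3.10)
Fill: take F (7 @ 245) → take B (18 @ 247) → take D (15 @ 111) → take 35/38 of C → 250.53; 75/75 used.
3 item(s) taken whole; one partial (take 35/38 of C).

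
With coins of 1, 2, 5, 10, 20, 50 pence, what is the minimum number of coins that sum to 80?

3

80 − 1×50→30 − 1×20→10 − 1×10→0
Total coins = 1 + 1 + 1 = 3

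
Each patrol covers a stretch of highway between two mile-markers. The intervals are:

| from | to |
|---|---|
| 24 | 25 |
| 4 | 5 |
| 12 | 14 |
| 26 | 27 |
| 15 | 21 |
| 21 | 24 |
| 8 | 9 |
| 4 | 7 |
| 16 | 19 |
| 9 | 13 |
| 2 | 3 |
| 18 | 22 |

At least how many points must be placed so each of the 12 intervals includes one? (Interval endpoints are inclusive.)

7

Sort by right endpoint; whenever an interval is uncovered, place a point at its right end.
By right end: [2,3]  [4,5]  [4,7]  [8,9]  [9,13]  [12,14]  [16,19]  [15,21]  [18,22]  [21,24]  [24,25]  [26,27]
[2,3] uncovered → point at 3; [4,5] uncovered → point at 5; [8,9] uncovered → point at 9; [12,14] uncovered → point at 14; [16,19] uncovered → point at 19; [21,24] uncovered → point at 24; [26,27] uncovered → point at 27.
Points: 3, 5, 9, 14, 19, 24, 27 (7 total).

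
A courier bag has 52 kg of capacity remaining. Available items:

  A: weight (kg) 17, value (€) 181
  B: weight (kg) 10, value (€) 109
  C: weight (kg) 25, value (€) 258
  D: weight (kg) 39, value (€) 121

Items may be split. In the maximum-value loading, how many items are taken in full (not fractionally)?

3

Sort by value per unit weight and fill in that order.
Order: B (109/10=10.90) > A (181/17=10.65) > C (258/25=10.32) > D (121/39=3.10)
Fill: take B (10 @ 109) → take A (17 @ 181) → take C (25 @ 258); 52/52 used.
3 item(s) taken whole.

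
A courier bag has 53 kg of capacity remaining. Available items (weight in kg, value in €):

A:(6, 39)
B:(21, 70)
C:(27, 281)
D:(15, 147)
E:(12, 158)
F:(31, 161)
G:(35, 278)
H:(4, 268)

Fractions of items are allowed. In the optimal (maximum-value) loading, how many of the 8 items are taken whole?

3

Greedy by value/weight ratio, highest first.
Order: H (268/4=67.00) > E (158/12=13.17) > C (281/27=10.41) > D (147/15=9.80) > G (278/35=7.94) > A (39/6=6.50) > F (161/31=5.19) > B (70/21=3.33)
Fill: take H (4 @ 268) → take E (12 @ 158) → take C (27 @ 281) → take 10/15 of D → 98.00; 53/53 used.
3 item(s) taken whole; one partial (take 10/15 of D).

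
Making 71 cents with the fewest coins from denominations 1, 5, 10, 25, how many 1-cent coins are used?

1

71 − 2×25→21 − 2×10→1 − 1×1→0
Count of 1: 1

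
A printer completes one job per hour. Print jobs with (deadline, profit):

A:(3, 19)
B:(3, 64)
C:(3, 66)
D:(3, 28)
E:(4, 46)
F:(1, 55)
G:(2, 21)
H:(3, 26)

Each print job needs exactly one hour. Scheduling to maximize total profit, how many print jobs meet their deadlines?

Take jobs in profit order; each goes to the latest open slot no later than its deadline.
By profit: C(d3,66), B(d3,64), F(d1,55), E(d4,46), D(d3,28), H(d3,26), G(d2,21), A(d3,19)
C→slot 3; B→slot 2; F→slot 1; E→slot 4; D skipped; H skipped; G skipped; A skipped.
4 of 8 scheduled.

4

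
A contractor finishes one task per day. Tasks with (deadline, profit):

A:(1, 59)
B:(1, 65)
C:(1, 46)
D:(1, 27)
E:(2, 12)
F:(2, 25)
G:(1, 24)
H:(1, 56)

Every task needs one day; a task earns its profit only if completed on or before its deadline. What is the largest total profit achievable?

Take jobs in profit order; each goes to the latest open slot no later than its deadline.
Profit order: B=65 A=59 H=56 C=46 D=27 F=25 G=24 E=12
Assign: B→slot 1, A skipped, H skipped, C skipped, D skipped, F→slot 2, G skipped, E skipped.
Slots: [1:B] [2:F]
Profit = 65 + 25 = 90

90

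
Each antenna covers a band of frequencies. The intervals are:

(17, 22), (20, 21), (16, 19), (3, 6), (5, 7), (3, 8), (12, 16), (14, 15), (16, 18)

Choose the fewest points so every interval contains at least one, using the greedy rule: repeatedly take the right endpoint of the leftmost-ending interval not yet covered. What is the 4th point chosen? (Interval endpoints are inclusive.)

21

Sort by right endpoint; whenever an interval is uncovered, place a point at its right end.
Sorted: [3,6] [5,7] [3,8] [14,15] [12,16] [16,18] [16,19] [20,21] [17,22]
{[3,6],[5,7],[3,8]} hit by 6; {[14,15],[12,16]} hit by 15; {[16,18],[16,19]} hit by 18; {[20,21],[17,22]} hit by 21.
Points: 6, 15, 18, 21 (4 total).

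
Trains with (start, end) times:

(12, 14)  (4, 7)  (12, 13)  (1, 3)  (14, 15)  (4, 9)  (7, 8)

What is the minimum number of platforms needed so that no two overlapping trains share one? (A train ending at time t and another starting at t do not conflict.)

2

Count concurrent intervals with a sweep; the peak is the room count.
Events (time:±→running): 1:+→1 3:-→0 4:+→1 4:+→2 … peak 2.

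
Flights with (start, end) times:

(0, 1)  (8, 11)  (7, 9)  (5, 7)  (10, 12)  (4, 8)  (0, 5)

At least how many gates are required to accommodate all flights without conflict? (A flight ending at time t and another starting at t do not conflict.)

The answer is the maximum number of intervals overlapping at any instant.
starts: [0, 0, 4, 5, 7, 8, 10]
ends:   [1, 5, 7, 8, 9, 11, 12]
s0→1 s0→2  — peak 2.

2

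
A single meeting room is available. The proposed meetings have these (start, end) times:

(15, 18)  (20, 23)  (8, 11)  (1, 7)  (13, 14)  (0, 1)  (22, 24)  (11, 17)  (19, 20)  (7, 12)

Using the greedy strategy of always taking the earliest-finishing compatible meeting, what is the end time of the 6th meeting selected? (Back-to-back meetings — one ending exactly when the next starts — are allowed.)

Order by finish time; keep every interval that doesn't clash with the previous kept one.
Sorted by end: (0,1)  (1,7)  (8,11)  (7,12)  (13,14)  (11,17)  (15,18)  (19,20)  (20,23)  (22,24)
take (0,1); take (1,7); take (8,11); skip (7,12); take (13,14); take (15,18); take (19,20); take (20,23); skip (22,24).
Selected: (0,1) (1,7) (8,11) (13,14) (15,18) (19,20) (20,23)

20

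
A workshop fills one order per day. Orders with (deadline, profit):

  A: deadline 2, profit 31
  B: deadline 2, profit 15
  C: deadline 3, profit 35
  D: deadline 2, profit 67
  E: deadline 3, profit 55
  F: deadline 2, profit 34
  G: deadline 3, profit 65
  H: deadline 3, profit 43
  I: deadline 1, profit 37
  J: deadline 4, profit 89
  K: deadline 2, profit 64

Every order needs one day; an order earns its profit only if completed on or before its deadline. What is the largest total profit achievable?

285

Take jobs in profit order; each goes to the latest open slot no later than its deadline.
By profit: J(d4,89), D(d2,67), G(d3,65), K(d2,64), E(d3,55), H(d3,43), I(d1,37), C(d3,35), F(d2,34), A(d2,31), B(d2,15)
J→slot 4; D→slot 2; G→slot 3; K→slot 1; E skipped; H skipped; I skipped; C skipped; F skipped; A skipped; B skipped.
Profit = 64 + 67 + 65 + 89 = 285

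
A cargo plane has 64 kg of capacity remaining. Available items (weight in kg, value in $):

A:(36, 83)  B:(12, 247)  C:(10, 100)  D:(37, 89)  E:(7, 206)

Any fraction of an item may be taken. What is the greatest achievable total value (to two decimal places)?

Greedy by value/weight ratio, highest first.
Ratios (sorted): E 29.43, B 20.58, C 10.00, D 2.41, A 2.31
take E (7 @ 206); take B (12 @ 247); take C (10 @ 100); take 35/37 of D → 84.19. Capacity used 64/64.
Total value = 637.19

637.19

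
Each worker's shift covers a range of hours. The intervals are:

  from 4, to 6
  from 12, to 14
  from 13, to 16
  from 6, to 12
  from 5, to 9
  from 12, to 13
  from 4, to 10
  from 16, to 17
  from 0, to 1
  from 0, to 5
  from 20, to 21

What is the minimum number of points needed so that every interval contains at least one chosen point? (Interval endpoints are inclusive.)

5

Sort by right endpoint; whenever an interval is uncovered, place a point at its right end.
Sorted: [0,1] [0,5] [4,6] [5,9] [4,10] [6,12] [12,13] [12,14] [13,16] [16,17] [20,21]
{[0,1],[0,5]} hit by 1; {[4,6],[5,9],[4,10],[6,12]} hit by 6; {[12,13],[12,14],[13,16]} hit by 13; {[16,17]} hit by 17; {[20,21]} hit by 21.
Points: 1, 6, 13, 17, 21 (5 total).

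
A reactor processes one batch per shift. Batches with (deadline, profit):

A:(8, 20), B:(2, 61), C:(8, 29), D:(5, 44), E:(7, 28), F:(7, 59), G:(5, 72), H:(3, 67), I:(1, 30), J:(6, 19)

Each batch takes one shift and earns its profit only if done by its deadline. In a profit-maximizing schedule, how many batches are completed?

8

Take jobs in profit order; each goes to the latest open slot no later than its deadline.
By profit: G(d5,72), H(d3,67), B(d2,61), F(d7,59), D(d5,44), I(d1,30), C(d8,29), E(d7,28), A(d8,20), J(d6,19)
G→slot 5; H→slot 3; B→slot 2; F→slot 7; D→slot 4; I→slot 1; C→slot 8; E→slot 6; A skipped; J skipped.
8 of 10 scheduled.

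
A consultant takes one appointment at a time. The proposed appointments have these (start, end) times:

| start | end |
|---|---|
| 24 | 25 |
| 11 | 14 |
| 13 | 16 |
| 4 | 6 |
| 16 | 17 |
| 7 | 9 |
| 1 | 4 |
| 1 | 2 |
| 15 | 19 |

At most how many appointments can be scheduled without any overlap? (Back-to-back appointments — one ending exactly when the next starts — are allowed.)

6

Greedy by earliest finish: after sorting by end time, pick each interval compatible with the last pick.
Sorted by end: (1,2)  (1,4)  (4,6)  (7,9)  (11,14)  (13,16)  (16,17)  (15,19)  (24,25)
take (1,2); skip (1,4); take (4,6); take (7,9); take (11,14); take (16,17); take (24,25).
Selected 6 appointments.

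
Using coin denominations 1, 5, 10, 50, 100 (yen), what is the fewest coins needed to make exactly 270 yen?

5

Greedy: take as many of the largest coin as possible, then repeat with the remainder.
270 − 2×100→70 − 1×50→20 − 2×10→0
Total coins = 2 + 1 + 2 = 5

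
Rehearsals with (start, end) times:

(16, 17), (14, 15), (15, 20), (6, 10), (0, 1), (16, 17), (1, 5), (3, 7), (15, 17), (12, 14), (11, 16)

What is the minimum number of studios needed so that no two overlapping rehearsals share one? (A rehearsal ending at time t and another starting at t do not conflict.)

The answer is the maximum number of intervals overlapping at any instant.
starts: [0, 1, 3, 6, 11, 12, 14, 15, 15, 16, 16]
ends:   [1, 5, 7, 10, 14, 15, 16, 17, 17, 17, 20]
s0→1 e1→0 s1→1 s3→2 e5→1 s6→2 e7→1 e10→0 s11→1 s12→2 e14→1 s14→2 e15→1 s15→2 s15→3 e16→2 s16→3 s16→4  — peak 4.

4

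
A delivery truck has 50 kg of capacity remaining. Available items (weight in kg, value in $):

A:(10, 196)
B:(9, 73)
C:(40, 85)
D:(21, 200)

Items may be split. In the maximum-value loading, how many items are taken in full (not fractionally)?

Sort by value per unit weight and fill in that order.
Order: A (196/10=19.60) > D (200/21=9.52) > B (73/9=8.11) > C (85/40=2.12)
Fill: take A (10 @ 196) → take D (21 @ 200) → take B (9 @ 73) → take 10/40 of C → 21.25; 50/50 used.
3 item(s) taken whole; one partial (take 10/40 of C).

3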